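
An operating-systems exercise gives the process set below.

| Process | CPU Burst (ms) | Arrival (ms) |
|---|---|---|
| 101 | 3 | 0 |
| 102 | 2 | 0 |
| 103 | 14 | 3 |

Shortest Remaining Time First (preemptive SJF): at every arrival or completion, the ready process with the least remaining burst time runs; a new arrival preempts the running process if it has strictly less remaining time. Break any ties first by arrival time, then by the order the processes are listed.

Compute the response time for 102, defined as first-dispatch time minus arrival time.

Gantt: | 102 0-2 | 101 2-5 | 103 5-19 |
Completion: 101=5  102=2  103=19
Turnaround (C−A): 101=5  102=2  103=16
Response(102) = first start − arrival = 0 − 0 = 0

0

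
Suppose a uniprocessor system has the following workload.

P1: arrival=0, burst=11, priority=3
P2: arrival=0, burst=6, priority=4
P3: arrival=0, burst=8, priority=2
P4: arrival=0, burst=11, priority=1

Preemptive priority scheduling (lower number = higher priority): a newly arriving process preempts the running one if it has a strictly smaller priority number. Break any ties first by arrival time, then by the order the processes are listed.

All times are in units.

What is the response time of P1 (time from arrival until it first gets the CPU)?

19

Timeline: | P4 0-11 | P3 11-19 | P1 19-30 | P2 30-36 |
Completion: P1=30  P2=36  P3=19  P4=11
Turnaround (C−A): P1=30  P2=36  P3=19  P4=11
Response(P1) = first start − arrival = 19 − 0 = 19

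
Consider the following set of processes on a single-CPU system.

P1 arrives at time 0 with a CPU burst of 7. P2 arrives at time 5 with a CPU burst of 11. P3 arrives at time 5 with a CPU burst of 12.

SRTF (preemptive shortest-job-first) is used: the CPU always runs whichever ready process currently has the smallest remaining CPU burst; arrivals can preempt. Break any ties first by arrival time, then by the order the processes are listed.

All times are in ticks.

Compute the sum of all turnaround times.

45

Schedule: | P1 0-7 | P2 7-18 | P3 18-30 |
Completion: P1=7  P2=18  P3=30
Turnaround (C−A): P1=7  P2=13  P3=25
Turnaround = completion − arrival: P1=7, P2=13, P3=25
Total turnaround = 7 + 13 + 25 = 45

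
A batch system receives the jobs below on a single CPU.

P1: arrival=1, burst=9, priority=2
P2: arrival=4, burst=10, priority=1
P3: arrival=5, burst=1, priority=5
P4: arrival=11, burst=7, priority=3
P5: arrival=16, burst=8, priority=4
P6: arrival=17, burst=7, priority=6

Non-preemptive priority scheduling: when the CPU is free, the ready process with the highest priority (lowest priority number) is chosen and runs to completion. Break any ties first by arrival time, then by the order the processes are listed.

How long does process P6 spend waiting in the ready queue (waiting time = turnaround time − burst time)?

19

Timeline: | idle 0-1 | P1 1-10 | P2 10-20 | P4 20-27 | P5 27-35 | P3 35-36 | P6 36-43 |
Completion: P1=10  P2=20  P3=36  P4=27  P5=35  P6=43
Waiting(P6) = turnaround − burst = 26 − 7 = 19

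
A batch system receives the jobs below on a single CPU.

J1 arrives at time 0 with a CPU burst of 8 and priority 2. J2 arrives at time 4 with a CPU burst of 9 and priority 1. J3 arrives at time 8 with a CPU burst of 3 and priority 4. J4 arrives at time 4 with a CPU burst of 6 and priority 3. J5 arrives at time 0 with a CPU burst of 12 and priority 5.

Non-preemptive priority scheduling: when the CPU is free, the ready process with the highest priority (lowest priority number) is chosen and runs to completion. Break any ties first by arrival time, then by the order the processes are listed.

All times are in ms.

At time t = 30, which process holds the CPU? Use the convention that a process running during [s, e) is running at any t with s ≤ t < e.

J5

Timeline: | J1 0-8 | J2 8-17 | J4 17-23 | J3 23-26 | J5 26-38 |
Completion: J1=8  J2=17  J3=26  J4=23  J5=38
Turnaround (C−A): J1=8  J2=13  J3=18  J4=19  J5=38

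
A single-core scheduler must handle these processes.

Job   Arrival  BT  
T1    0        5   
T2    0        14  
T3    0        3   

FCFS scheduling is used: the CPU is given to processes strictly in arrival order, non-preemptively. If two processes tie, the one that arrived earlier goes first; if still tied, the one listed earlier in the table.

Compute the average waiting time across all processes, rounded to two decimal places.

Timeline: | T1 0-5 | T2 5-19 | T3 19-22 |
Completion: T1=5  T2=19  T3=22
Turnaround (C−A): T1=5  T2=19  T3=22
Waiting times: T1=0, T2=5, T3=19
Average waiting = (0+5+19) / 3 = 24/3 = 8.00

8.00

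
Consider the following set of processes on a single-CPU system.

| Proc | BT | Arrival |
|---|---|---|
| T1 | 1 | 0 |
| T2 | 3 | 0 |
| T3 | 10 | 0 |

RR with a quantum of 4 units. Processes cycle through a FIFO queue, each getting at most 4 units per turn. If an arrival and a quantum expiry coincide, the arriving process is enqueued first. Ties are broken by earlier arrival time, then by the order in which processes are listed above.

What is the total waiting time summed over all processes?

Gantt: | T1 0-1 | T2 1-4 | T3 4-14 |
Completion: T1=1  T2=4  T3=14
Turnaround (C−A): T1=1  T2=4  T3=14
Waiting = turnaround − burst: T1=0, T2=1, T3=4
Total waiting = 0 + 1 + 4 = 5

5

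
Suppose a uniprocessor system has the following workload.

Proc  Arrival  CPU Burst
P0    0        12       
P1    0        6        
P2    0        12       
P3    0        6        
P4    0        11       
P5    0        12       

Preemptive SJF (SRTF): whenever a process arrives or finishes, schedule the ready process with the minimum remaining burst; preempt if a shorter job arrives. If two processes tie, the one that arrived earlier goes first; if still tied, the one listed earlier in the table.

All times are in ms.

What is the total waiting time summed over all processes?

Schedule: | P1 0-6 | P3 6-12 | P4 12-23 | P0 23-35 | P2 35-47 | P5 47-59 |
Completion: P0=35  P1=6  P2=47  P3=12  P4=23  P5=59
Waiting = turnaround − burst: P0=23, P1=0, P2=35, P3=6, P4=12, P5=47
Total waiting = 23 + 0 + 35 + 6 + 12 + 47 = 123

123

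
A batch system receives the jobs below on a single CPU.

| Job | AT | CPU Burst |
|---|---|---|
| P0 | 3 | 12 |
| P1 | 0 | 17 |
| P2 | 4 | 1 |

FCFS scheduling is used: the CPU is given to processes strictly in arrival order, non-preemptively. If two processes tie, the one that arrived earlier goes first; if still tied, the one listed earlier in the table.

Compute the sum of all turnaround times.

Gantt: | P1 0-17 | P0 17-29 | P2 29-30 |
Completion: P0=29  P1=17  P2=30
Turnaround (C−A): P0=26  P1=17  P2=26
Turnaround = completion − arrival: P0=26, P1=17, P2=26
Total turnaround = 26 + 17 + 26 = 69

69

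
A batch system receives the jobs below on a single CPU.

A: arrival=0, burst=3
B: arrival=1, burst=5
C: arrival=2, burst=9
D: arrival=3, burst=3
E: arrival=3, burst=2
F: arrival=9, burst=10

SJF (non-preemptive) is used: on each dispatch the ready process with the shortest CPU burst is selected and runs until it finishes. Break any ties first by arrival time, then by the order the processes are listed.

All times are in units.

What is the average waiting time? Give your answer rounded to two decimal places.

5.50

Gantt: | A 0-3 | E 3-5 | D 5-8 | B 8-13 | C 13-22 | F 22-32 |
Completion: A=3  B=13  C=22  D=8  E=5  F=32
Waiting times: A=0, B=7, C=11, D=2, E=0, F=13
Average waiting = (0+7+11+2+0+13) / 6 = 33/6 = 5.50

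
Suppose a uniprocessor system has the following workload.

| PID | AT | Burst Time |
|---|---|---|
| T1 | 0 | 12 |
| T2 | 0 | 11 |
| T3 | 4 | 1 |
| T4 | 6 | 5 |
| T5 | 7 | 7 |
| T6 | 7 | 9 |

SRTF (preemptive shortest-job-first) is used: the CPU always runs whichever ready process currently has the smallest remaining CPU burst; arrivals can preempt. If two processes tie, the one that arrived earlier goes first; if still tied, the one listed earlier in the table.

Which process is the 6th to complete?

T1

Schedule: | T2 0-4 | T3 4-5 | T2 5-6 | T4 6-11 | T2 11-17 | T5 17-24 | T6 24-33 | T1 33-45 |
Completion: T1=45  T2=17  T3=5  T4=11  T5=24  T6=33
Finish order: T3 → T4 → T2 → T5 → T6 → T1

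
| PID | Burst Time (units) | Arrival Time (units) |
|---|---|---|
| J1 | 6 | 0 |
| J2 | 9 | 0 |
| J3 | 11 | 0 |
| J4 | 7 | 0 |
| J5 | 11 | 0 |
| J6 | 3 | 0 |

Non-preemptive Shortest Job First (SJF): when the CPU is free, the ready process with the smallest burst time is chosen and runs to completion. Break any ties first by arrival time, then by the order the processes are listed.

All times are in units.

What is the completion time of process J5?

Gantt: | J6 0-3 | J1 3-9 | J4 9-16 | J2 16-25 | J3 25-36 | J5 36-47 |
Completion: J1=9  J2=25  J3=36  J4=16  J5=47  J6=3
Turnaround (C−A): J1=9  J2=25  J3=36  J4=16  J5=47  J6=3

47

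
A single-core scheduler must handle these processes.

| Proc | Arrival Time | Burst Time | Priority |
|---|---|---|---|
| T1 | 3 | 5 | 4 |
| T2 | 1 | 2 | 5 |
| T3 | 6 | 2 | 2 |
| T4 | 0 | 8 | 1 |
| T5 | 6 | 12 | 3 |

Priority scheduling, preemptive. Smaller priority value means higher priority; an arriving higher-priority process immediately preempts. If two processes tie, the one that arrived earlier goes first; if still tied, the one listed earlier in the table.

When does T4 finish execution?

8

Gantt: | T4 0-8 | T3 8-10 | T5 10-22 | T1 22-27 | T2 27-29 |
Completion: T1=27  T2=29  T3=10  T4=8  T5=22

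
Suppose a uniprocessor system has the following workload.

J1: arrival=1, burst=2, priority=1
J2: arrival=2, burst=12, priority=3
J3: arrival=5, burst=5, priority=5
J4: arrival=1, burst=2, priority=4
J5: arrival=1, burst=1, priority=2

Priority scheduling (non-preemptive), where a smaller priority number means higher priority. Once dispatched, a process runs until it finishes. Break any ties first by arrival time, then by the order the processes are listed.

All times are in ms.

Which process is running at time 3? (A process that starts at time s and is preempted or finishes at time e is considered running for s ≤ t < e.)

Timeline: | idle 0-1 | J1 1-3 | J5 3-4 | J2 4-16 | J4 16-18 | J3 18-23 |
Completion: J1=3  J2=16  J3=23  J4=18  J5=4
Turnaround (C−A): J1=2  J2=14  J3=18  J4=17  J5=3

J5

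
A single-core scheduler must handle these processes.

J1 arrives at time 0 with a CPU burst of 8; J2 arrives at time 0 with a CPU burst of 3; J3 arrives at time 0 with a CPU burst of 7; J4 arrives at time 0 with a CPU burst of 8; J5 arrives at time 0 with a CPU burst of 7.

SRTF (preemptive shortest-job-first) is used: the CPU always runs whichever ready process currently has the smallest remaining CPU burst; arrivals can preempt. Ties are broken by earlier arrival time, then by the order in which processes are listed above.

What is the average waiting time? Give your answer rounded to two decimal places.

Gantt: | J2 0-3 | J3 3-10 | J5 10-17 | J1 17-25 | J4 25-33 |
Completion: J1=25  J2=3  J3=10  J4=33  J5=17
Turnaround (C−A): J1=25  J2=3  J3=10  J4=33  J5=17
Waiting times: J1=17, J2=0, J3=3, J4=25, J5=10
Average waiting = (17+0+3+25+10) / 5 = 55/5 = 11.00

11.00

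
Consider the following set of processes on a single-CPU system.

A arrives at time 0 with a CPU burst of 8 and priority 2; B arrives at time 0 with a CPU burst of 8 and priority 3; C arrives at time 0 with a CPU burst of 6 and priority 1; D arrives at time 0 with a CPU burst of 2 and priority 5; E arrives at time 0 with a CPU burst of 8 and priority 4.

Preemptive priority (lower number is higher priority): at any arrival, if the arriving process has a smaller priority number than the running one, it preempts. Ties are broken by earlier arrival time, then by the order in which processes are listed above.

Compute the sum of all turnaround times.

Timeline: | C 0-6 | A 6-14 | B 14-22 | E 22-30 | D 30-32 |
Completion: A=14  B=22  C=6  D=32  E=30
Turnaround (C−A): A=14  B=22  C=6  D=32  E=30
Turnaround = completion − arrival: A=14, B=22, C=6, D=32, E=30
Total turnaround = 14 + 22 + 6 + 32 + 30 = 104

104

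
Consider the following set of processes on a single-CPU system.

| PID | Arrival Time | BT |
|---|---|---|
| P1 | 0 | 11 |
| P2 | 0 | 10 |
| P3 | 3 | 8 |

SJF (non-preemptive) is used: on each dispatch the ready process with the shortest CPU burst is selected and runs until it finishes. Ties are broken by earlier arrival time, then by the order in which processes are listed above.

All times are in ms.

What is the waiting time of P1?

18

Schedule: | P2 0-10 | P3 10-18 | P1 18-29 |
Completion: P1=29  P2=10  P3=18
Turnaround (C−A): P1=29  P2=10  P3=15
Waiting(P1) = turnaround − burst = 29 − 11 = 18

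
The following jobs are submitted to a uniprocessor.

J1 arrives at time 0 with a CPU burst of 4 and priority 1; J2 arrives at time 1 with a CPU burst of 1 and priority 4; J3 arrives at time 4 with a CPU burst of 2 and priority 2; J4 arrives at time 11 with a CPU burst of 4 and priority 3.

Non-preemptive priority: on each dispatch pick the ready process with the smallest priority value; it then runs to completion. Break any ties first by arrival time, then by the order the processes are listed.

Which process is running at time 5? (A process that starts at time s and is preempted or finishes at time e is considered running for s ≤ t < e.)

Timeline: | J1 0-4 | J3 4-6 | J2 6-7 | idle 7-11 | J4 11-15 |
Completion: J1=4  J2=7  J3=6  J4=15
Turnaround (C−A): J1=4  J2=6  J3=2  J4=4

J3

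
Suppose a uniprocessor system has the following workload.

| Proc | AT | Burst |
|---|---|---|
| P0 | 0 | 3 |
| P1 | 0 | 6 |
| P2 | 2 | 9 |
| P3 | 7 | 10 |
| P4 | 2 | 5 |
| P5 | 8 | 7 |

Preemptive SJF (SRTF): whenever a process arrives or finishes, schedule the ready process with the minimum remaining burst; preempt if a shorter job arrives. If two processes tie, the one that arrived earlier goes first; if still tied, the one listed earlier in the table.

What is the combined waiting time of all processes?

57

Schedule: | P0 0-3 | P4 3-8 | P1 8-14 | P5 14-21 | P2 21-30 | P3 30-40 |
Completion: P0=3  P1=14  P2=30  P3=40  P4=8  P5=21
Waiting = turnaround − burst: P0=0, P1=8, P2=19, P3=23, P4=1, P5=6
Total waiting = 0 + 8 + 19 + 23 + 1 + 6 = 57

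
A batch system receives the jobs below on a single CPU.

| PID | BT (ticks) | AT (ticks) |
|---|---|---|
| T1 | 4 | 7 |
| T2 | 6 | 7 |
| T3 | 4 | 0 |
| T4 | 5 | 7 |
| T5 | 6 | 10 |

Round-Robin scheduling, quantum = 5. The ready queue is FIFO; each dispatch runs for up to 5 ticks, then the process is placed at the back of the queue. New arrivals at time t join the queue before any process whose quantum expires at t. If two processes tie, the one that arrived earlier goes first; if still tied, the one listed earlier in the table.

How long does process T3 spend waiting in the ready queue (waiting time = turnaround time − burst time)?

Gantt: | T3 0-4 | idle 4-7 | T1 7-11 | T2 11-16 | T4 16-21 | T5 21-26 | T2 26-27 | T5 27-28 |
Completion: T1=11  T2=27  T3=4  T4=21  T5=28
Turnaround (C−A): T1=4  T2=20  T3=4  T4=14  T5=18
Waiting(T3) = turnaround − burst = 4 − 4 = 0

0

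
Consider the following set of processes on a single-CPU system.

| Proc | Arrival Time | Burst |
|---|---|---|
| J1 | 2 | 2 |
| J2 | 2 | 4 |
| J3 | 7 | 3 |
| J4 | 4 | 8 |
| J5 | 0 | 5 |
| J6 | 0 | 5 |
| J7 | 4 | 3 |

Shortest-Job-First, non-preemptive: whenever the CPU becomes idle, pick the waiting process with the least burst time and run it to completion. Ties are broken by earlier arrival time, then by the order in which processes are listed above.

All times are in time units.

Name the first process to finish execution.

J5

Schedule: | J5 0-5 | J1 5-7 | J7 7-10 | J3 10-13 | J2 13-17 | J6 17-22 | J4 22-30 |
Completion: J1=7  J2=17  J3=13  J4=30  J5=5  J6=22  J7=10
Finish order: J5 → J1 → J7 → J3 → J2 → J6 → J4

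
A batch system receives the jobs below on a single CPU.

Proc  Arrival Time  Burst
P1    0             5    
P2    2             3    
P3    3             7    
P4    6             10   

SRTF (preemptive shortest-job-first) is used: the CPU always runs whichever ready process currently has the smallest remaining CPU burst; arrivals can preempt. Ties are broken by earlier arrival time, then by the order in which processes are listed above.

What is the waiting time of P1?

0

Schedule: | P1 0-5 | P2 5-8 | P3 8-15 | P4 15-25 |
Completion: P1=5  P2=8  P3=15  P4=25
Turnaround (C−A): P1=5  P2=6  P3=12  P4=19
Waiting(P1) = turnaround − burst = 5 − 5 = 0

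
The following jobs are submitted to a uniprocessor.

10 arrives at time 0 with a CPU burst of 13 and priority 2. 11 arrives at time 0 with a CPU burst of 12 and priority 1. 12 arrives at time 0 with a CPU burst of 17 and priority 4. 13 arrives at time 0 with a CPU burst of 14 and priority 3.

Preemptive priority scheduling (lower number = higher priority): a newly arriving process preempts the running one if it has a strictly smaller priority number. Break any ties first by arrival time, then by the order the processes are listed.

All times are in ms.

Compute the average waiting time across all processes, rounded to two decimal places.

Schedule: | 11 0-12 | 10 12-25 | 13 25-39 | 12 39-56 |
Completion: 10=25  11=12  12=56  13=39
Turnaround (C−A): 10=25  11=12  12=56  13=39
Waiting times: 10=12, 11=0, 12=39, 13=25
Average waiting = (12+0+39+25) / 4 = 76/4 = 19.00

19.00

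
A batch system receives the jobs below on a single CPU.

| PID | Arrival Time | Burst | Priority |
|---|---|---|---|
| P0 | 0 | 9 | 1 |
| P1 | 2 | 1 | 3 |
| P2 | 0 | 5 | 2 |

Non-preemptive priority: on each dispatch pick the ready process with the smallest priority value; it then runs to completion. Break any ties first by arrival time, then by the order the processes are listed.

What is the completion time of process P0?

Schedule: | P0 0-9 | P2 9-14 | P1 14-15 |
Completion: P0=9  P1=15  P2=14

9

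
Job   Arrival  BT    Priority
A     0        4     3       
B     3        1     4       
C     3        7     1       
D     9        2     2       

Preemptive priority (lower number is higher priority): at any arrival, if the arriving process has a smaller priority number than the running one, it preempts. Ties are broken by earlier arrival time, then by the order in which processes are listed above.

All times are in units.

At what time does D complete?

Gantt: | A 0-3 | C 3-10 | D 10-12 | A 12-13 | B 13-14 |
Completion: A=13  B=14  C=10  D=12
Turnaround (C−A): A=13  B=11  C=7  D=3

12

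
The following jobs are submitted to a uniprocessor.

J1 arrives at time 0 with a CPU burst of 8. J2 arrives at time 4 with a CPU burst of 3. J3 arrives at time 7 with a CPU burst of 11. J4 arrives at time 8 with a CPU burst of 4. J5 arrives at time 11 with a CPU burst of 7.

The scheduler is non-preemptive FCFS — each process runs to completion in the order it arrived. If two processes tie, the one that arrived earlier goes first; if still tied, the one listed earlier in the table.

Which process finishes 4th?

Timeline: | J1 0-8 | J2 8-11 | J3 11-22 | J4 22-26 | J5 26-33 |
Completion: J1=8  J2=11  J3=22  J4=26  J5=33
Turnaround (C−A): J1=8  J2=7  J3=15  J4=18  J5=22
Finish order: J1 → J2 → J3 → J4 → J5

J4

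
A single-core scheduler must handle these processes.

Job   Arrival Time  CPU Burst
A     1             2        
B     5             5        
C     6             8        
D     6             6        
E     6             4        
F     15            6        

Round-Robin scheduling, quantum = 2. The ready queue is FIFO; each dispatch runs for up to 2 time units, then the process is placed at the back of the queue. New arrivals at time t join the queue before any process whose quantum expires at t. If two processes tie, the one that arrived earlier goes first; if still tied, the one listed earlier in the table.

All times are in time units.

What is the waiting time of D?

Schedule: | idle 0-1 | A 1-3 | idle 3-5 | B 5-7 | C 7-9 | D 9-11 | E 11-13 | B 13-15 | C 15-17 | D 17-19 | E 19-21 | F 21-23 | B 23-24 | C 24-26 | D 26-28 | F 28-30 | C 30-32 | F 32-34 |
Completion: A=3  B=24  C=32  D=28  E=21  F=34
Turnaround (C−A): A=2  B=19  C=26  D=22  E=15  F=19
Waiting(D) = turnaround − burst = 22 − 6 = 16

16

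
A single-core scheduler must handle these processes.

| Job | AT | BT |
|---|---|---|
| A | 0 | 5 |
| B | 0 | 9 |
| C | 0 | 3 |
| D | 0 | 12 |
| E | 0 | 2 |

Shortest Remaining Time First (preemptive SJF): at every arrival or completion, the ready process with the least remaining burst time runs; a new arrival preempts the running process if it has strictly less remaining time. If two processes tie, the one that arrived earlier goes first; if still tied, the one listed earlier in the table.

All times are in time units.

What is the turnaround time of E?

2

Schedule: | E 0-2 | C 2-5 | A 5-10 | B 10-19 | D 19-31 |
Completion: A=10  B=19  C=5  D=31  E=2
Turnaround(E) = completion − arrival = 2 − 0 = 2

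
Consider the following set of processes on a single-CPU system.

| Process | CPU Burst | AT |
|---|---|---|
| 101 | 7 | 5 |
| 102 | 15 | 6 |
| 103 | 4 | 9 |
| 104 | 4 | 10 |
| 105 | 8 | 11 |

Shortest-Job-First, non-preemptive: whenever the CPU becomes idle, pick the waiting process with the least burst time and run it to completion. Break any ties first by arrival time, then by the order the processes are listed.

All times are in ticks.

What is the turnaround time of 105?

Timeline: | idle 0-5 | 101 5-12 | 103 12-16 | 104 16-20 | 105 20-28 | 102 28-43 |
Completion: 101=12  102=43  103=16  104=20  105=28
Turnaround(105) = completion − arrival = 28 − 11 = 17

17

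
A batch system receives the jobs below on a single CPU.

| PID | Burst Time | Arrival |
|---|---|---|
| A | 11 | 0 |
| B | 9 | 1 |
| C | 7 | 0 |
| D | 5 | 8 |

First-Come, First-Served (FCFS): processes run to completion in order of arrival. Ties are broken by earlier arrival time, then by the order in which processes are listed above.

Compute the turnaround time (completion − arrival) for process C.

Schedule: | A 0-11 | C 11-18 | B 18-27 | D 27-32 |
Completion: A=11  B=27  C=18  D=32
Turnaround (C−A): A=11  B=26  C=18  D=24
Turnaround(C) = completion − arrival = 18 − 0 = 18

18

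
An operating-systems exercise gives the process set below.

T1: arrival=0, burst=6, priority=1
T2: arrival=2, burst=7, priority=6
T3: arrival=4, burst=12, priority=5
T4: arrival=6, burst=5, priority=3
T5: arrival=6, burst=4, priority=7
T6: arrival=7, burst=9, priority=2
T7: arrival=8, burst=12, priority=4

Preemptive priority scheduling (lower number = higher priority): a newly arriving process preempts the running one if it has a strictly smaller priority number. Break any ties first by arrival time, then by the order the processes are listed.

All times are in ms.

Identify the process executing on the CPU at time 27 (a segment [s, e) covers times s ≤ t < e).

T7

Timeline: | T1 0-6 | T4 6-7 | T6 7-16 | T4 16-20 | T7 20-32 | T3 32-44 | T2 44-51 | T5 51-55 |
Completion: T1=6  T2=51  T3=44  T4=20  T5=55  T6=16  T7=32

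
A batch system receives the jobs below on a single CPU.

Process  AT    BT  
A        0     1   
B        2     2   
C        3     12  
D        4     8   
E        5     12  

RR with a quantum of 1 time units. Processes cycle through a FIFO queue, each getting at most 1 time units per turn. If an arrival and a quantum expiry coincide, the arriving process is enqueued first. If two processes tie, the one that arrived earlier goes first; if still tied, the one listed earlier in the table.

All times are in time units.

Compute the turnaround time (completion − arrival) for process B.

Schedule: | A 0-1 | idle 1-2 | B 2-3 | C 3-4 | B 4-5 | D 5-6 | C 6-7 | E 7-8 | D 8-9 | C 9-10 | E 10-11 | D 11-12 | C 12-13 | E 13-14 | D 14-15 | C 15-16 | E 16-17 | D 17-18 | C 18-19 | E 19-20 | D 20-21 | C 21-22 | E 22-23 | D 23-24 | C 24-25 | E 25-26 | D 26-27 | C 27-28 | E 28-29 | C 29-30 | E 30-31 | C 31-32 | E 32-33 | C 33-34 | E 34-36 |
Completion: A=1  B=5  C=34  D=27  E=36
Turnaround (C−A): A=1  B=3  C=31  D=23  E=31
Turnaround(B) = completion − arrival = 5 − 2 = 3

3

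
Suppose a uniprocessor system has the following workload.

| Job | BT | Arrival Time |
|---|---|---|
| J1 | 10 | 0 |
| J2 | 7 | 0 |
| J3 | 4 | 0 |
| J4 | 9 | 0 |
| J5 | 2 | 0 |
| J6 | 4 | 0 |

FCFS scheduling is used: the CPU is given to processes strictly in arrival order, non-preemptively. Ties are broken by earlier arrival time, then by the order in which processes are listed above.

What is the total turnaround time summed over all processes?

146

Gantt: | J1 0-10 | J2 10-17 | J3 17-21 | J4 21-30 | J5 30-32 | J6 32-36 |
Completion: J1=10  J2=17  J3=21  J4=30  J5=32  J6=36
Turnaround = completion − arrival: J1=10, J2=17, J3=21, J4=30, J5=32, J6=36
Total turnaround = 10 + 17 + 21 + 30 + 32 + 36 = 146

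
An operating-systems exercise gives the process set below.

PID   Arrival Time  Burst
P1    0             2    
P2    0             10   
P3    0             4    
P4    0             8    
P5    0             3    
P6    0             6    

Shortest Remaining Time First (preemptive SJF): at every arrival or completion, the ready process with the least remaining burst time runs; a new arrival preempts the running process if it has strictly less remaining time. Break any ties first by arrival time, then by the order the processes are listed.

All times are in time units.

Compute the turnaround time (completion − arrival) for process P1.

Timeline: | P1 0-2 | P5 2-5 | P3 5-9 | P6 9-15 | P4 15-23 | P2 23-33 |
Completion: P1=2  P2=33  P3=9  P4=23  P5=5  P6=15
Turnaround (C−A): P1=2  P2=33  P3=9  P4=23  P5=5  P6=15
Turnaround(P1) = completion − arrival = 2 − 0 = 2

2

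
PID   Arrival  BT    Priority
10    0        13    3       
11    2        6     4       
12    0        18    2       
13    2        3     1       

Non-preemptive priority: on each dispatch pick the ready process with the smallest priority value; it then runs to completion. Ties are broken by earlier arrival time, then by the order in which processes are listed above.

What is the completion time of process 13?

21

Gantt: | 12 0-18 | 13 18-21 | 10 21-34 | 11 34-40 |
Completion: 10=34  11=40  12=18  13=21
Turnaround (C−A): 10=34  11=38  12=18  13=19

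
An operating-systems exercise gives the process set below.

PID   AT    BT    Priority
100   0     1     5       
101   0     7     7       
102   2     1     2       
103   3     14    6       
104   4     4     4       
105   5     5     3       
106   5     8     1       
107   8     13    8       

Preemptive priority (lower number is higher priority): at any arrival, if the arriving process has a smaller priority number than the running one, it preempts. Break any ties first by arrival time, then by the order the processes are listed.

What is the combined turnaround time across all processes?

Gantt: | 100 0-1 | 101 1-2 | 102 2-3 | 103 3-4 | 104 4-5 | 106 5-13 | 105 13-18 | 104 18-21 | 103 21-34 | 101 34-40 | 107 40-53 |
Completion: 100=1  101=40  102=3  103=34  104=21  105=18  106=13  107=53
Turnaround (C−A): 100=1  101=40  102=1  103=31  104=17  105=13  106=8  107=45
Turnaround = completion − arrival: 100=1, 101=40, 102=1, 103=31, 104=17, 105=13, 106=8, 107=45
Total turnaround = 1 + 40 + 1 + 31 + 17 + 13 + 8 + 45 = 156

156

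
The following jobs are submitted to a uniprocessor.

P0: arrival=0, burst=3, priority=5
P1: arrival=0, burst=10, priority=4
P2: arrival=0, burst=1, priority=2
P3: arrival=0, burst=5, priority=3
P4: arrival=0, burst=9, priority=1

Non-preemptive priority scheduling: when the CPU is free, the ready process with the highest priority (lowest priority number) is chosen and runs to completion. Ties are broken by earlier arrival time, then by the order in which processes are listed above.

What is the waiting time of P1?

15

Timeline: | P4 0-9 | P2 9-10 | P3 10-15 | P1 15-25 | P0 25-28 |
Completion: P0=28  P1=25  P2=10  P3=15  P4=9
Waiting(P1) = turnaround − burst = 25 − 10 = 15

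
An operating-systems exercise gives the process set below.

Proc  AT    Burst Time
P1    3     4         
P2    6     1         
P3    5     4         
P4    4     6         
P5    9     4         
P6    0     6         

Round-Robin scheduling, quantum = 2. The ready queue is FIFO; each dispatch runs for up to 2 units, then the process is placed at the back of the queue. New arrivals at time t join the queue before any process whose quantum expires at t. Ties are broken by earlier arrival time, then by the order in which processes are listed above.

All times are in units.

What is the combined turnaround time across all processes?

Schedule: | P6 0-4 | P1 4-6 | P4 6-8 | P6 8-10 | P3 10-12 | P2 12-13 | P1 13-15 | P4 15-17 | P5 17-19 | P3 19-21 | P4 21-23 | P5 23-25 |
Completion: P1=15  P2=13  P3=21  P4=23  P5=25  P6=10
Turnaround = completion − arrival: P1=12, P2=7, P3=16, P4=19, P5=16, P6=10
Total turnaround = 12 + 7 + 16 + 19 + 16 + 10 = 80

80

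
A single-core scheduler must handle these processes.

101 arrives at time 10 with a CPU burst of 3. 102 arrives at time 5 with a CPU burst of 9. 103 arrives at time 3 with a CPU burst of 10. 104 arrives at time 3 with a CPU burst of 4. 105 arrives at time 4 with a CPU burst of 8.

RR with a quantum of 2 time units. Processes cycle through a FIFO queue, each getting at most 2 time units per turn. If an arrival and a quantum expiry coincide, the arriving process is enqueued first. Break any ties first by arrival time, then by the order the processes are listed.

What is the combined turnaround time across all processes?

121

Schedule: | idle 0-3 | 103 3-5 | 104 5-7 | 105 7-9 | 102 9-11 | 103 11-13 | 104 13-15 | 105 15-17 | 101 17-19 | 102 19-21 | 103 21-23 | 105 23-25 | 101 25-26 | 102 26-28 | 103 28-30 | 105 30-32 | 102 32-34 | 103 34-36 | 102 36-37 |
Completion: 101=26  102=37  103=36  104=15  105=32
Turnaround (C−A): 101=16  102=32  103=33  104=12  105=28
Turnaround = completion − arrival: 101=16, 102=32, 103=33, 104=12, 105=28
Total turnaround = 16 + 32 + 33 + 12 + 28 = 121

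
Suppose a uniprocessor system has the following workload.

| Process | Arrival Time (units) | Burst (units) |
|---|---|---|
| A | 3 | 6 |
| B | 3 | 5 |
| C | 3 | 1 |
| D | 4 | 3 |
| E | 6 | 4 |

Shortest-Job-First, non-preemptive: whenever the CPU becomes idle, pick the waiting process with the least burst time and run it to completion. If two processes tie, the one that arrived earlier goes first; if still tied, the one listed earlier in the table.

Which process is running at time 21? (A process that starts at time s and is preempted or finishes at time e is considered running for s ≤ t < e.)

Schedule: | idle 0-3 | C 3-4 | D 4-7 | E 7-11 | B 11-16 | A 16-22 |
Completion: A=22  B=16  C=4  D=7  E=11
Turnaround (C−A): A=19  B=13  C=1  D=3  E=5

A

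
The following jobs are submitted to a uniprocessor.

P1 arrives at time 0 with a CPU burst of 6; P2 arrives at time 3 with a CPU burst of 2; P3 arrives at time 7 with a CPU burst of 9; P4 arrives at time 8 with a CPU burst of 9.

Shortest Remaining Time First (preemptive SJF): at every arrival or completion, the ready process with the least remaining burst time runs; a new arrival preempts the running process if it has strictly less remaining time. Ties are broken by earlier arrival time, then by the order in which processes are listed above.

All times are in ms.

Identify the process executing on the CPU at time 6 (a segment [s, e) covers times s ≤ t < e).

P1

Timeline: | P1 0-3 | P2 3-5 | P1 5-8 | P3 8-17 | P4 17-26 |
Completion: P1=8  P2=5  P3=17  P4=26
Turnaround (C−A): P1=8  P2=2  P3=10  P4=18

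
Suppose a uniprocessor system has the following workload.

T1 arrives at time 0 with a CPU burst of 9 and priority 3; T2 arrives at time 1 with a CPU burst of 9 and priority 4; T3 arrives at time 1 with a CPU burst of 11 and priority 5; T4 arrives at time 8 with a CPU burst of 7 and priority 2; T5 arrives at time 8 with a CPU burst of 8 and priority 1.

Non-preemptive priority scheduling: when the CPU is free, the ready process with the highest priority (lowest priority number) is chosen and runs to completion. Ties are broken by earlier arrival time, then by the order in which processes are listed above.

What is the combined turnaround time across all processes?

Schedule: | T1 0-9 | T5 9-17 | T4 17-24 | T2 24-33 | T3 33-44 |
Completion: T1=9  T2=33  T3=44  T4=24  T5=17
Turnaround = completion − arrival: T1=9, T2=32, T3=43, T4=16, T5=9
Total turnaround = 9 + 32 + 43 + 16 + 9 = 109

109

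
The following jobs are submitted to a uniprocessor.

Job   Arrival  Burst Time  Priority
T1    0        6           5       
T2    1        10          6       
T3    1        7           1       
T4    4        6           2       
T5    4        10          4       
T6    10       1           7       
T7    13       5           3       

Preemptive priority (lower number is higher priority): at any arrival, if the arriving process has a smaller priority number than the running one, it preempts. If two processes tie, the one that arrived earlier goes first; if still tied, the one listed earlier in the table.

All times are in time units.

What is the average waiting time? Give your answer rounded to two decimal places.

16.43

Gantt: | T1 0-1 | T3 1-8 | T4 8-14 | T7 14-19 | T5 19-29 | T1 29-34 | T2 34-44 | T6 44-45 |
Completion: T1=34  T2=44  T3=8  T4=14  T5=29  T6=45  T7=19
Waiting times: T1=28, T2=33, T3=0, T4=4, T5=15, T6=34, T7=1
Average waiting = (28+33+0+4+15+34+1) / 7 = 115/7 = 16.43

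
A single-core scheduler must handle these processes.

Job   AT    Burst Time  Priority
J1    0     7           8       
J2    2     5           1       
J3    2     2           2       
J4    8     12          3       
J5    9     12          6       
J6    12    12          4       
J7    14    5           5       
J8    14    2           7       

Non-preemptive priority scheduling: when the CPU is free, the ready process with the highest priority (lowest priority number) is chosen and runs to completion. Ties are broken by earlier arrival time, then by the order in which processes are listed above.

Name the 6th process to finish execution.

J7

Schedule: | J1 0-7 | J2 7-12 | J3 12-14 | J4 14-26 | J6 26-38 | J7 38-43 | J5 43-55 | J8 55-57 |
Completion: J1=7  J2=12  J3=14  J4=26  J5=55  J6=38  J7=43  J8=57
Turnaround (C−A): J1=7  J2=10  J3=12  J4=18  J5=46  J6=26  J7=29  J8=43
Finish order: J1 → J2 → J3 → J4 → J6 → J7 → J5 → J8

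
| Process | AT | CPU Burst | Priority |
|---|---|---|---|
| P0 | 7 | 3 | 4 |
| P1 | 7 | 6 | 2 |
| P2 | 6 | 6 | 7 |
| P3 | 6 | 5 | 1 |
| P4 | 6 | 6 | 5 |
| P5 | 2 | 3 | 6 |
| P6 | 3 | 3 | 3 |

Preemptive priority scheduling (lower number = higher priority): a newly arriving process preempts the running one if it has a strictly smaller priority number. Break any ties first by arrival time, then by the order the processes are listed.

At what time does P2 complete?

34

Schedule: | idle 0-2 | P5 2-3 | P6 3-6 | P3 6-11 | P1 11-17 | P0 17-20 | P4 20-26 | P5 26-28 | P2 28-34 |
Completion: P0=20  P1=17  P2=34  P3=11  P4=26  P5=28  P6=6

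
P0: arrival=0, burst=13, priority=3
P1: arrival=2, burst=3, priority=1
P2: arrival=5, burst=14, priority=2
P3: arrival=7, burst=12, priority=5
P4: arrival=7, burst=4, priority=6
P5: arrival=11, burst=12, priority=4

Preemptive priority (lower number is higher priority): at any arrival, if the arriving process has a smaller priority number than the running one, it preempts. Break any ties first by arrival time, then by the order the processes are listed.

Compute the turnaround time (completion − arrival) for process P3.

47

Timeline: | P0 0-2 | P1 2-5 | P2 5-19 | P0 19-30 | P5 30-42 | P3 42-54 | P4 54-58 |
Completion: P0=30  P1=5  P2=19  P3=54  P4=58  P5=42
Turnaround(P3) = completion − arrival = 54 − 7 = 47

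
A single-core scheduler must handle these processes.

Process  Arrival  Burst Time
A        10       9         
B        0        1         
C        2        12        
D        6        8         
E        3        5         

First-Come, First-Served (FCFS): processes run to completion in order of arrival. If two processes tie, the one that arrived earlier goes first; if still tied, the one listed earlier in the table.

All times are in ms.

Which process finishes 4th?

D

Schedule: | B 0-1 | idle 1-2 | C 2-14 | E 14-19 | D 19-27 | A 27-36 |
Completion: A=36  B=1  C=14  D=27  E=19
Finish order: B → C → E → D → A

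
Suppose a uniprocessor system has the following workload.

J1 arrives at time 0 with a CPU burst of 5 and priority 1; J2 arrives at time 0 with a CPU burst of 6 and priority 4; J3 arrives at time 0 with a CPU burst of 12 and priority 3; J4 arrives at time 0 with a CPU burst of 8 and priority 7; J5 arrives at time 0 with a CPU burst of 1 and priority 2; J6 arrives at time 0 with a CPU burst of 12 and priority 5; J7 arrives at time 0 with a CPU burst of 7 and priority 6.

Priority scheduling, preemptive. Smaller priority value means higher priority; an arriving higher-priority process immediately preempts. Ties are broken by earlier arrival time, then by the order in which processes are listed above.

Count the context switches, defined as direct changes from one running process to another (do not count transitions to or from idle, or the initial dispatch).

6

Gantt: | J1 0-5 | J5 5-6 | J3 6-18 | J2 18-24 | J6 24-36 | J7 36-43 | J4 43-51 |
Completion: J1=5  J2=24  J3=18  J4=51  J5=6  J6=36  J7=43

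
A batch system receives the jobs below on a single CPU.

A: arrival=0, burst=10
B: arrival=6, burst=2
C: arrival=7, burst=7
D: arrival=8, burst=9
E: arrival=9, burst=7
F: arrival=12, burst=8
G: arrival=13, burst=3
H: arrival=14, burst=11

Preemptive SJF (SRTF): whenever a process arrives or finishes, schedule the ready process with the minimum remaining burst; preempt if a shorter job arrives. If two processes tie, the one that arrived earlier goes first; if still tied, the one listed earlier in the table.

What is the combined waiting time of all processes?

101

Gantt: | A 0-6 | B 6-8 | A 8-12 | C 12-13 | G 13-16 | C 16-22 | E 22-29 | F 29-37 | D 37-46 | H 46-57 |
Completion: A=12  B=8  C=22  D=46  E=29  F=37  G=16  H=57
Turnaround (C−A): A=12  B=2  C=15  D=38  E=20  F=25  G=3  H=43
Waiting = turnaround − burst: A=2, B=0, C=8, D=29, E=13, F=17, G=0, H=32
Total waiting = 2 + 0 + 8 + 29 + 13 + 17 + 0 + 32 = 101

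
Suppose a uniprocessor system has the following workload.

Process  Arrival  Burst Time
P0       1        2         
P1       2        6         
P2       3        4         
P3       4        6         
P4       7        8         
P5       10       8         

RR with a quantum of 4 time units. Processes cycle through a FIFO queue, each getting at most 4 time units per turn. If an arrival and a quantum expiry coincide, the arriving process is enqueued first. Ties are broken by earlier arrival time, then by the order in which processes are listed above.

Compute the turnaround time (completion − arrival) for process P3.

23

Timeline: | idle 0-1 | P0 1-3 | P1 3-7 | P2 7-11 | P3 11-15 | P4 15-19 | P1 19-21 | P5 21-25 | P3 25-27 | P4 27-31 | P5 31-35 |
Completion: P0=3  P1=21  P2=11  P3=27  P4=31  P5=35
Turnaround(P3) = completion − arrival = 27 − 4 = 23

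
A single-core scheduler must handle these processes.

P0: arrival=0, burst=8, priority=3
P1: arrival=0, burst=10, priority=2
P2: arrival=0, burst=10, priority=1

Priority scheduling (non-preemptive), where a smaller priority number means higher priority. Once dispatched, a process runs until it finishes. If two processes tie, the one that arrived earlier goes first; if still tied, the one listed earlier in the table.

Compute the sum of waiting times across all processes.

30

Schedule: | P2 0-10 | P1 10-20 | P0 20-28 |
Completion: P0=28  P1=20  P2=10
Turnaround (C−A): P0=28  P1=20  P2=10
Waiting = turnaround − burst: P0=20, P1=10, P2=0
Total waiting = 20 + 10 + 0 = 30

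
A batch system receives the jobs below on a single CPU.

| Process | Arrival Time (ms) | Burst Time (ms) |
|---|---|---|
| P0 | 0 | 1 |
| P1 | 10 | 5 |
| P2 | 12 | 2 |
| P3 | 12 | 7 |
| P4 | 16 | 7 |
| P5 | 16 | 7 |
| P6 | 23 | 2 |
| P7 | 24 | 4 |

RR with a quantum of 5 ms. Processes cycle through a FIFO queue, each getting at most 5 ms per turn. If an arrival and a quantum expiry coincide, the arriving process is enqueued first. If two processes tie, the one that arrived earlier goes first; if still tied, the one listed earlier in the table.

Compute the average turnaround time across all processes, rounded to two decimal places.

14.50

Schedule: | P0 0-1 | idle 1-10 | P1 10-15 | P2 15-17 | P3 17-22 | P4 22-27 | P5 27-32 | P3 32-34 | P6 34-36 | P7 36-40 | P4 40-42 | P5 42-44 |
Completion: P0=1  P1=15  P2=17  P3=34  P4=42  P5=44  P6=36  P7=40
Turnaround times: P0=1, P1=5, P2=5, P3=22, P4=26, P5=28, P6=13, P7=16
Average turnaround = (1+5+5+22+26+28+13+16) / 8 = 116/8 = 14.50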